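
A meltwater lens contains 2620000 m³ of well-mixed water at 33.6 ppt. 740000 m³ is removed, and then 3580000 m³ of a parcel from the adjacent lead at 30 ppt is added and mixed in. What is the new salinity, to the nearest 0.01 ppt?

31.24 ppt

Remaining after removal: 1,880,000 m³ at 33.6 ppt (salt = 63,168,000)
After addition: salt = 63,168,000 + 3,580,000×30 = 170,568,000; volume = 5,460,000 m³
S = 170,568,000 / 5,460,000 = 31.2396 ppt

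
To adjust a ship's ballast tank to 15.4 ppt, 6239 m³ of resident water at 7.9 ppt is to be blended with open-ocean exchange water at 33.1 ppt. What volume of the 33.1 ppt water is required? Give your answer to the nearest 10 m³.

Salt balance: 6,239×7.9 + V×33.1 = (6,239+V)×15.4
49,288.1 + 33.1V = 96,080.6 + 15.4V
46,792.5 = 17.7V
V = 2,643.64 m³

2640 m³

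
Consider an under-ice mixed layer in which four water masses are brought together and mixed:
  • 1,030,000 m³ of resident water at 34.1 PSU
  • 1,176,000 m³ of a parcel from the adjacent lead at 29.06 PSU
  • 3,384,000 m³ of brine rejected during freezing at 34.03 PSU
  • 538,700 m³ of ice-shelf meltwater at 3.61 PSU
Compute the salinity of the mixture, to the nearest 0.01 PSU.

30.41 PSU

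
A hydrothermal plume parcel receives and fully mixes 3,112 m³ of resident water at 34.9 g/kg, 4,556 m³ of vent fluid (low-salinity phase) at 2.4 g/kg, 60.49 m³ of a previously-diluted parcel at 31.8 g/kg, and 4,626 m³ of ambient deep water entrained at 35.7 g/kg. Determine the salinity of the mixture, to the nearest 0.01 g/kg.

Conserving salt mass:
salt = 3,112×34.9 + 4,556×2.4 + 60.49×31.8 + 4,626×35.7 = 108,608.8 + 10,934.4 + 1,923.582 + 165,148.2 = 286,614.982
volume = 3,112 + 4,556 + 60.49 + 4,626 = 12,354.49 m³
S = 286,614.982 / 12,354.49 = 23.1993 g/kg

23.20 g/kg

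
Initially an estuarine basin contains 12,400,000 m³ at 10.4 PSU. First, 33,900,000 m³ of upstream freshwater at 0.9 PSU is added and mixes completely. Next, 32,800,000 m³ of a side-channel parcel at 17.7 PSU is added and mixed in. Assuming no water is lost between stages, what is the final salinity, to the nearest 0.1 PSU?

9.4 PSU

Mass of salt is conserved:
Initial salt = 12,400,000×10.4 = 128,960,000
After stage 1: salt = 128,960,000 + 33,900,000×0.9 = 159,470,000; volume = 46,300,000 m³; S = 3.444 PSU
After stage 2: salt = 159,470,000 + 32,800,000×17.7 = 740,030,000; volume = 79,100,000 m³
S = 740,030,000 / 79,100,000 = 9.3556 PSU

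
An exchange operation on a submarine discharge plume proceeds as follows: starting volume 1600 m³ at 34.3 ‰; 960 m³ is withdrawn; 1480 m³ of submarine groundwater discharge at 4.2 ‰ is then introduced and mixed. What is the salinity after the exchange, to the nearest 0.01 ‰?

Remaining after removal: 640 m³ at 34.3 ‰ (salt = 21,952)
After addition: salt = 21,952 + 1,480×4.2 = 28,168; volume = 2,120 m³
S = 28,168 / 2,120 = 13.2868 ‰

13.29 ‰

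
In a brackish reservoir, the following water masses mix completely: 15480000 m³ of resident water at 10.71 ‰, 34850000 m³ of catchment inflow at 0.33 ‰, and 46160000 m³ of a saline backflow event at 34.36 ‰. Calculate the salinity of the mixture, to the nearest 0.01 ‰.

By conservation of dissolved salt,
salt = 15,480,000×10.71 + 34,850,000×0.33 + 46,160,000×34.36 = 165,790,800 + 11,500,500 + 1,586,057,600 = 1,763,348,900
volume = 15,480,000 + 34,850,000 + 46,160,000 = 96,490,000 m³
S = 1,763,348,900 / 96,490,000 = 18.2749 ‰

18.27 ‰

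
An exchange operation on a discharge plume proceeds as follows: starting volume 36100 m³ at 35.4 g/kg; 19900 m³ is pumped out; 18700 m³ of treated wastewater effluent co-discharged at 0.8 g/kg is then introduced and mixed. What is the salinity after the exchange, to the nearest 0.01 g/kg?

16.86 g/kg

Remaining after removal: 16,200 m³ at 35.4 g/kg (salt = 573,480)
After addition: salt = 573,480 + 18,700×0.8 = 588,440; volume = 34,900 m³
S = 588,440 / 34,900 = 16.8607 g/kg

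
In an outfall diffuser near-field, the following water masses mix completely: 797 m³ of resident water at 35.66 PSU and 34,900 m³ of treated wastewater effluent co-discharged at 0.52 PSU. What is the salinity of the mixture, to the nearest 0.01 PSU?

By conservation of dissolved salt,
salt = 797×35.66 + 34,900×0.52 = 28,421.02 + 18,148 = 46,569.02
volume = 797 + 34,900 = 35,697 m³
S = 46,569.02 / 35,697 = 1.3046 PSU

1.30 PSU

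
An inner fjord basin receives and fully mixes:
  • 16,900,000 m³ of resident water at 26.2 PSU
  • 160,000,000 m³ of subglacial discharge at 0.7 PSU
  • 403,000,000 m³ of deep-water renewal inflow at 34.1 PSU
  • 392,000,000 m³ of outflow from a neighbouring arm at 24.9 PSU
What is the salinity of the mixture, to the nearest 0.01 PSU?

24.75 PSU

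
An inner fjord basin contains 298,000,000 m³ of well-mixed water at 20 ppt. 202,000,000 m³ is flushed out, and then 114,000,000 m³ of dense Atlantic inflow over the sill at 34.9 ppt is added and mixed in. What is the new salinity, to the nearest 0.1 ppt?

28.1 ppt

Remaining after removal: 96,000,000 m³ at 20 ppt (salt = 1,920,000,000)
After addition: salt = 1,920,000,000 + 114,000,000×34.9 = 5,898,600,000; volume = 210,000,000 m³
S = 5,898,600,000 / 210,000,000 = 28.0886 ppt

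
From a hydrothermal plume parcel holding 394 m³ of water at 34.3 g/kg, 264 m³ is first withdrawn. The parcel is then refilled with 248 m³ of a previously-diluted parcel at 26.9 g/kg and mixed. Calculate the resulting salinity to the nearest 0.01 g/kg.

Remaining after removal: 130 m³ at 34.3 g/kg (salt = 4,459)
After addition: salt = 4,459 + 248×26.9 = 11,130.2; volume = 378 m³
S = 11,130.2 / 378 = 29.445 g/kg

29.44 g/kg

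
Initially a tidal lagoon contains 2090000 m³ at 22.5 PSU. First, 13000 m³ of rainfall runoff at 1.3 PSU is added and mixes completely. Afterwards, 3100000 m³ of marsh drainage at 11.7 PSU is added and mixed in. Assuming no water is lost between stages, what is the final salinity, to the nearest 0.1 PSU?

16.0 PSU

Salt balance:
Initial salt = 2,090,000×22.5 = 47,025,000
After stage 1: salt = 47,025,000 + 13,000×1.3 = 47,041,900; volume = 2,103,000 m³; S = 22.369 PSU
After stage 2: salt = 47,041,900 + 3,100,000×11.7 = 83,311,900; volume = 5,203,000 m³
S = 83,311,900 / 5,203,000 = 16.0123 PSU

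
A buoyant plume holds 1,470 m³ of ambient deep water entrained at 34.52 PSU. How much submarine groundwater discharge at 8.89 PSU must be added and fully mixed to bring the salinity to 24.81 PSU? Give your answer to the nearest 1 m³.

897 m³

Salt balance: 1,470×34.52 + V×8.89 = (1,470+V)×24.81
50,744.4 + 8.89V = 36,470.7 + 24.81V
14,273.7 = 15.92V
V = 896.59 m³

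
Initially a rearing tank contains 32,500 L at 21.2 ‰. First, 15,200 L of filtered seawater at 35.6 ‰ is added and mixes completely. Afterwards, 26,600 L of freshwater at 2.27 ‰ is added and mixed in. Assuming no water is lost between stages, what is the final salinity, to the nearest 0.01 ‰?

17.37 ‰

By conservation of dissolved salt,
Initial salt = 32,500×21.2 = 689,000
After stage 1: salt = 689,000 + 15,200×35.6 = 1,230,120; volume = 47,700 L; S = 25.789 ‰
After stage 2: salt = 1,230,120 + 26,600×2.27 = 1,290,502; volume = 74,300 L
S = 1,290,502 / 74,300 = 17.3688 ‰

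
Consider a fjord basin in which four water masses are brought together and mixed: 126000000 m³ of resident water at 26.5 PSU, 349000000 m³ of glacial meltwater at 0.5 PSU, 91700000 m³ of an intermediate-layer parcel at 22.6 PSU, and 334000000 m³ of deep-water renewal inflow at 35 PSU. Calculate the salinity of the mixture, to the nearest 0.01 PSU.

Salt balance:
salt = 126,000,000×26.5 + 349,000,000×0.5 + 91,700,000×22.6 + 334,000,000×35 = 3,339,000,000 + 174,500,000 + 2,072,420,000 + 11,690,000,000 = 17,275,920,000
volume = 126,000,000 + 349,000,000 + 91,700,000 + 334,000,000 = 900,700,000 m³
S = 17,275,920,000 / 900,700,000 = 19.1805 PSU

19.18 PSU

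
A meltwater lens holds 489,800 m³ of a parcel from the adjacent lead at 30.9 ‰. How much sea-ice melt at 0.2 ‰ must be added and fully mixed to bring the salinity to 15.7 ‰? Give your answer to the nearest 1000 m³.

480000 m³

Salt balance: 489,800×30.9 + V×0.2 = (489,800+V)×15.7
15,134,820 + 0.2V = 7,689,860 + 15.7V
7,444,960 = 15.5V
V = 480,320 m³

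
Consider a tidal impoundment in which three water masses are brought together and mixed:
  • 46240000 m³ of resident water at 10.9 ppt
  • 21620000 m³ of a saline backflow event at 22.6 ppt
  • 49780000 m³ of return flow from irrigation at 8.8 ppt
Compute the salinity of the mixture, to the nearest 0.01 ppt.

12.16 ppt

Mass of salt is conserved:
salt = 46,240,000×10.9 + 21,620,000×22.6 + 49,780,000×8.8 = 504,016,000 + 488,612,000 + 438,064,000 = 1,430,692,000
volume = 46,240,000 + 21,620,000 + 49,780,000 = 117,640,000 m³
S = 1,430,692,000 / 117,640,000 = 12.1616 ppt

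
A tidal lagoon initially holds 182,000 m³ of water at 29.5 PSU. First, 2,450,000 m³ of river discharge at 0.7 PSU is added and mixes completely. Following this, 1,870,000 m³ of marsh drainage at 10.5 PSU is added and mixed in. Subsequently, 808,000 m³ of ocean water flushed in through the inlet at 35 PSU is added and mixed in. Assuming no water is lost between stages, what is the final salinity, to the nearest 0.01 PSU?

10.36 PSU

Weighted by volume,
Initial salt = 182,000×29.5 = 5,369,000
After stage 1: salt = 5,369,000 + 2,450,000×0.7 = 7,084,000; volume = 2,632,000 m³; S = 2.691 PSU
After stage 2: salt = 7,084,000 + 1,870,000×10.5 = 26,719,000; volume = 4,502,000 m³; S = 5.935 PSU
After stage 3: salt = 26,719,000 + 808,000×35 = 54,999,000; volume = 5,310,000 m³
S = 54,999,000 / 5,310,000 = 10.3576 PSU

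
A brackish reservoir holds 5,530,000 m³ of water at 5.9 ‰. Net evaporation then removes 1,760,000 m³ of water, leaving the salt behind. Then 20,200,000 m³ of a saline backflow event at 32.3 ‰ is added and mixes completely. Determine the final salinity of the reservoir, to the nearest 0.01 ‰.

28.58 ‰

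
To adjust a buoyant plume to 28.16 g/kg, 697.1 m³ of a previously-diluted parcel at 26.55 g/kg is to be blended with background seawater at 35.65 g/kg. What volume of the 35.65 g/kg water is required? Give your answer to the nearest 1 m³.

Salt balance: 697.1×26.55 + V×35.65 = (697.1+V)×28.16
18,508.005 + 35.65V = 19,630.336 + 28.16V
1,122.331 = 7.49V
V = 149.84 m³

150 m³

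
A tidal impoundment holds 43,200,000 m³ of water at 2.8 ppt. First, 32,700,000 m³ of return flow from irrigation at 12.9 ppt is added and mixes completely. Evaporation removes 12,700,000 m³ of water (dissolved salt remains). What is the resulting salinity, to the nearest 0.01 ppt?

After mixing: salt = 43,200,000×2.8 + 32,700,000×12.9 = 542,790,000; volume = 75,900,000 m³
After evaporation: salt unchanged = 542,790,000; volume = 75,900,000 − 12,700,000 = 63,200,000 m³
S = 542,790,000 / 63,200,000 = 8.5884 ppt

8.59 ppt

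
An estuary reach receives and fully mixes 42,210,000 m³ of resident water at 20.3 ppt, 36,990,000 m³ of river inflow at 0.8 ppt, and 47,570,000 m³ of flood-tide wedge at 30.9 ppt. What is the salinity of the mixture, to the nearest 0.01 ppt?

18.59 ppt

Weighted by volume,
salt = 42,210,000×20.3 + 36,990,000×0.8 + 47,570,000×30.9 = 856,863,000 + 29,592,000 + 1,469,913,000 = 2,356,368,000
volume = 42,210,000 + 36,990,000 + 47,570,000 = 126,770,000 m³
S = 2,356,368,000 / 126,770,000 = 18.5877 ppt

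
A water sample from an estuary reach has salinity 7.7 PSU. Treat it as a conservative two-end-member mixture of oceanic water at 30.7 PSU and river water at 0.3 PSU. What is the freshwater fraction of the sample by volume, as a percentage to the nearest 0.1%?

Let f be the freshwater fraction. Salt balance per unit volume:
f×0.3 + (1−f)×30.7 = 7.7
f = (30.7 − 7.7) / (30.7 − 0.3) = 23/30.4 = 0.7566

75.7%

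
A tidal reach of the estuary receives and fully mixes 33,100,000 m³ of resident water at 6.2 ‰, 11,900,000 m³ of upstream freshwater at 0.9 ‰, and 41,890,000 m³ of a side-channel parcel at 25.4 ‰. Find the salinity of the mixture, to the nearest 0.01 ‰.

Mass of salt is conserved:
salt = 33,100,000×6.2 + 11,900,000×0.9 + 41,890,000×25.4 = 205,220,000 + 10,710,000 + 1,064,006,000 = 1,279,936,000
volume = 33,100,000 + 11,900,000 + 41,890,000 = 86,890,000 m³
S = 1,279,936,000 / 86,890,000 = 14.7305 ‰

14.73 ‰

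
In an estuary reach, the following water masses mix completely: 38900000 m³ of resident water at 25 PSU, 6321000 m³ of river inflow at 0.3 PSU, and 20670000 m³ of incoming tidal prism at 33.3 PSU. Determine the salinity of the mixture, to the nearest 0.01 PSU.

25.23 PSU

Salt balance:
salt = 38,900,000×25 + 6,321,000×0.3 + 20,670,000×33.3 = 972,500,000 + 1,896,300 + 688,311,000 = 1,662,707,300
volume = 38,900,000 + 6,321,000 + 20,670,000 = 65,891,000 m³
S = 1,662,707,300 / 65,891,000 = 25.2342 PSU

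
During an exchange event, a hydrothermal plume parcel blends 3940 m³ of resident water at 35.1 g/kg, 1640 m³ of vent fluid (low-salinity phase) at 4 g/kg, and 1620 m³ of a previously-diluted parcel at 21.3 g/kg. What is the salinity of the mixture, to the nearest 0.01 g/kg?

Salt balance:
salt = 3,940×35.1 + 1,640×4 + 1,620×21.3 = 138,294 + 6,560 + 34,506 = 179,360
volume = 3,940 + 1,640 + 1,620 = 7,200 m³
S = 179,360 / 7,200 = 24.9111 g/kg

24.91 g/kg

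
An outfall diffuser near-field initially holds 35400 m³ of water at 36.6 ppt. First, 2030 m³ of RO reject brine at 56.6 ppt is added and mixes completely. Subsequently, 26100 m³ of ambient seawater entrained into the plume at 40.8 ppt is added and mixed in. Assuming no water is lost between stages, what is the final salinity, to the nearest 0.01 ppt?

By conservation of dissolved salt,
Initial salt = 35,400×36.6 = 1,295,640
After stage 1: salt = 1,295,640 + 2,030×56.6 = 1,410,538; volume = 37,430 m³; S = 37.685 ppt
After stage 2: salt = 1,410,538 + 26,100×40.8 = 2,475,418; volume = 63,530 m³
S = 2,475,418 / 63,530 = 38.9646 ppt

38.96 ppt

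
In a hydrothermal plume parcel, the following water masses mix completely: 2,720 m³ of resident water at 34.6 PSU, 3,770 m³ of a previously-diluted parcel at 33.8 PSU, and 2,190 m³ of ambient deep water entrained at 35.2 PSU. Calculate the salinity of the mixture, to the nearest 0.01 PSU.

Salt balance:
salt = 2,720×34.6 + 3,770×33.8 + 2,190×35.2 = 94,112 + 127,426 + 77,088 = 298,626
volume = 2,720 + 3,770 + 2,190 = 8,680 m³
S = 298,626 / 8,680 = 34.4039 PSU

34.40 PSU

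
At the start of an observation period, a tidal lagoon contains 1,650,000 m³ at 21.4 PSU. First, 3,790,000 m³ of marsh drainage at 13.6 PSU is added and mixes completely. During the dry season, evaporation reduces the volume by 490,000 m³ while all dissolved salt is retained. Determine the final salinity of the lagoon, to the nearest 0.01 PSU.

After mixing: salt = 1,650,000×21.4 + 3,790,000×13.6 = 86,854,000; volume = 5,440,000 m³
After evaporation: salt unchanged = 86,854,000; volume = 5,440,000 − 490,000 = 4,950,000 m³
S = 86,854,000 / 4,950,000 = 17.5463 PSU

17.55 PSU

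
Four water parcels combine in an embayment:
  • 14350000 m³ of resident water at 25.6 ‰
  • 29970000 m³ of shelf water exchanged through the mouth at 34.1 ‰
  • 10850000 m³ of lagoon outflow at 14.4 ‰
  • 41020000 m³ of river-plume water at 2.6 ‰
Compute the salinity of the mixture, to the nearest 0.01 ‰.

17.18 ‰

Salt balance:
salt = 14,350,000×25.6 + 29,970,000×34.1 + 10,850,000×14.4 + 41,020,000×2.6 = 367,360,000 + 1,021,977,000 + 156,240,000 + 106,652,000 = 1,652,229,000
volume = 14,350,000 + 29,970,000 + 10,850,000 + 41,020,000 = 96,190,000 m³
S = 1,652,229,000 / 96,190,000 = 17.1767 ‰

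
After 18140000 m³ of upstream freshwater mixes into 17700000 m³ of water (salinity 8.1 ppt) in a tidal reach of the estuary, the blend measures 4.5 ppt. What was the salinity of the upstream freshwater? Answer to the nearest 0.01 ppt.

0.99 ppt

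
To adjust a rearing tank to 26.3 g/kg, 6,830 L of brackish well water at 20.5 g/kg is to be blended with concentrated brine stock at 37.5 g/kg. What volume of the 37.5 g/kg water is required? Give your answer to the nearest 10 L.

3540 L

Salt balance: 6,830×20.5 + V×37.5 = (6,830+V)×26.3
140,015 + 37.5V = 179,629 + 26.3V
39,614 = 11.2V
V = 3,536.96 L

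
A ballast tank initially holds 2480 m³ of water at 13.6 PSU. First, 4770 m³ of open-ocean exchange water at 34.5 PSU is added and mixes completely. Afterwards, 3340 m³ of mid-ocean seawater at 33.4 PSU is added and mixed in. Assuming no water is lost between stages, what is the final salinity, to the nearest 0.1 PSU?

29.3 PSU

Total salt / total volume:
Initial salt = 2,480×13.6 = 33,728
After stage 1: salt = 33,728 + 4,770×34.5 = 198,293; volume = 7,250 m³; S = 27.351 PSU
After stage 2: salt = 198,293 + 3,340×33.4 = 309,849; volume = 10,590 m³
S = 309,849 / 10,590 = 29.2586 PSU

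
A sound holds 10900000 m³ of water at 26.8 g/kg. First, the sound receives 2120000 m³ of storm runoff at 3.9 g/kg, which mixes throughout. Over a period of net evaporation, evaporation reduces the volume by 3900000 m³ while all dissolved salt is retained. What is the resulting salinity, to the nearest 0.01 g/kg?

After mixing: salt = 10,900,000×26.8 + 2,120,000×3.9 = 300,388,000; volume = 13,020,000 m³
After evaporation: salt unchanged = 300,388,000; volume = 13,020,000 − 3,900,000 = 9,120,000 m³
S = 300,388,000 / 9,120,000 = 32.9373 g/kg

32.94 g/kg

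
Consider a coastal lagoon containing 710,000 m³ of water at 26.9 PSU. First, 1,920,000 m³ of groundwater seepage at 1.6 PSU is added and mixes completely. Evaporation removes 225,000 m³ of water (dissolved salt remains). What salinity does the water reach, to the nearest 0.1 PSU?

9.2 PSU

After mixing: salt = 710,000×26.9 + 1,920,000×1.6 = 22,171,000; volume = 2,630,000 m³
After evaporation: salt unchanged = 22,171,000; volume = 2,630,000 − 225,000 = 2,405,000 m³
S = 22,171,000 / 2,405,000 = 9.2187 PSU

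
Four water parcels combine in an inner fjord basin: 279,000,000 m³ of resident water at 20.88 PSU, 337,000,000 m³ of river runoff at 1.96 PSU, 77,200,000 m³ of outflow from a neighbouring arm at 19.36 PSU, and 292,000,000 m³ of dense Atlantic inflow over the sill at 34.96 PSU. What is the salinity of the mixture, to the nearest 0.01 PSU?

18.46 PSU

Total salt / total volume:
salt = 279,000,000×20.88 + 337,000,000×1.96 + 77,200,000×19.36 + 292,000,000×34.96 = 5,825,520,000 + 660,520,000 + 1,494,592,000 + 10,208,320,000 = 18,188,952,000
volume = 279,000,000 + 337,000,000 + 77,200,000 + 292,000,000 = 985,200,000 m³
S = 18,188,952,000 / 985,200,000 = 18.4622 PSU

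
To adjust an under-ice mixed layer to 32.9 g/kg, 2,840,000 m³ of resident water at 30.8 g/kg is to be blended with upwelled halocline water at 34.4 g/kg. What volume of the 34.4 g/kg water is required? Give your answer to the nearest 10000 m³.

3980000 m³

Salt balance: 2,840,000×30.8 + V×34.4 = (2,840,000+V)×32.9
87,472,000 + 34.4V = 93,436,000 + 32.9V
5,964,000 = 1.5V
V = 3,976,000 m³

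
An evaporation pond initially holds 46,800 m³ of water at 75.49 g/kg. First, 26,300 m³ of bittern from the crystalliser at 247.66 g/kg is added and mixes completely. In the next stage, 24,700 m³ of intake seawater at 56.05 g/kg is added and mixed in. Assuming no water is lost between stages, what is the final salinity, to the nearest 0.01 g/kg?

By conservation of dissolved salt,
Initial salt = 46,800×75.49 = 3,532,932
After stage 1: salt = 3,532,932 + 26,300×247.66 = 10,046,390; volume = 73,100 m³; S = 137.434 g/kg
After stage 2: salt = 10,046,390 + 24,700×56.05 = 11,430,825; volume = 97,800 m³
S = 11,430,825 / 97,800 = 116.8796 g/kg

116.88 g/kg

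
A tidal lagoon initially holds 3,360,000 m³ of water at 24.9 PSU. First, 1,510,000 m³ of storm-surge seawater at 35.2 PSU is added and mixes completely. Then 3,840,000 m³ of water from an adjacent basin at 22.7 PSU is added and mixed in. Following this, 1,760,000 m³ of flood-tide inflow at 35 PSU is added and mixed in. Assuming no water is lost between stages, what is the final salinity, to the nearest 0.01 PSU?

By conservation of dissolved salt,
Initial salt = 3,360,000×24.9 = 83,664,000
After stage 1: salt = 83,664,000 + 1,510,000×35.2 = 136,816,000; volume = 4,870,000 m³; S = 28.094 PSU
After stage 2: salt = 136,816,000 + 3,840,000×22.7 = 223,984,000; volume = 8,710,000 m³; S = 25.716 PSU
After stage 3: salt = 223,984,000 + 1,760,000×35 = 285,584,000; volume = 10,470,000 m³
S = 285,584,000 / 10,470,000 = 27.2764 PSU

27.28 PSU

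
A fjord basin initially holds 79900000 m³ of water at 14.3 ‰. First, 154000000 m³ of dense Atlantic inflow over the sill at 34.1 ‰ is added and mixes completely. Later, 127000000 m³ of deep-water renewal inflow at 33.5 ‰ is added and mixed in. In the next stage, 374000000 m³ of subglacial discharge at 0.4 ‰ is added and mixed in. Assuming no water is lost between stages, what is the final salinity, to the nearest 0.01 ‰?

Salt balance:
Initial salt = 79,900,000×14.3 = 1,142,570,000
After stage 1: salt = 1,142,570,000 + 154,000,000×34.1 = 6,393,970,000; volume = 233,900,000 m³; S = 27.336 ‰
After stage 2: salt = 6,393,970,000 + 127,000,000×33.5 = 10,648,470,000; volume = 360,900,000 m³; S = 29.505 ‰
After stage 3: salt = 10,648,470,000 + 374,000,000×0.4 = 10,798,070,000; volume = 734,900,000 m³
S = 10,798,070,000 / 734,900,000 = 14.6933 ‰

14.69 ‰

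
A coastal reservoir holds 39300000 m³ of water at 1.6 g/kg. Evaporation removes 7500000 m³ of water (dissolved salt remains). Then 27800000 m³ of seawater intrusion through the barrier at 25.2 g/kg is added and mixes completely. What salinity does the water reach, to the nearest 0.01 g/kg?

After evaporation: salt = 39,300,000×1.6 = 62,880,000; volume = 39,300,000 − 7,500,000 = 31,800,000 m³
After mixing: salt = 62,880,000 + 27,800,000×25.2 = 763,440,000; volume = 31,800,000 + 27,800,000 = 59,600,000 m³
S = 763,440,000 / 59,600,000 = 12.8094 g/kg

12.81 g/kg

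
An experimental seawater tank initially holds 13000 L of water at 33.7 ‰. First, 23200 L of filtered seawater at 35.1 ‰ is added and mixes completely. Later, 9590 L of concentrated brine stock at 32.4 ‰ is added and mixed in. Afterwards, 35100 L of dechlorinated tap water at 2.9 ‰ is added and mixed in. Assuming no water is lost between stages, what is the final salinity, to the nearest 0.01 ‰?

20.58 ‰

Mass of salt is conserved:
Initial salt = 13,000×33.7 = 438,100
After stage 1: salt = 438,100 + 23,200×35.1 = 1,252,420; volume = 36,200 L; S = 34.597 ‰
After stage 2: salt = 1,252,420 + 9,590×32.4 = 1,563,136; volume = 45,790 L; S = 34.137 ‰
After stage 3: salt = 1,563,136 + 35,100×2.9 = 1,664,926; volume = 80,890 L
S = 1,664,926 / 80,890 = 20.5826 ‰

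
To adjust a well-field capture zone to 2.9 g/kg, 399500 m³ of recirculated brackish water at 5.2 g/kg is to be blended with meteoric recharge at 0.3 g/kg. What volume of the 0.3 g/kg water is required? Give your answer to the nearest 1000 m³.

Salt balance: 399,500×5.2 + V×0.3 = (399,500+V)×2.9
2,077,400 + 0.3V = 1,158,550 + 2.9V
918,850 = 2.6V
V = 353,403.85 m³

353000 m³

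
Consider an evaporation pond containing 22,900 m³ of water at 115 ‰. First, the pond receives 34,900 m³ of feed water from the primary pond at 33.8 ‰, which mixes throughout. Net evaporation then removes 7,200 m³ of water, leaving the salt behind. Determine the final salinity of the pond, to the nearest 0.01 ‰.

After mixing: salt = 22,900×115 + 34,900×33.8 = 3,813,120; volume = 57,800 m³
After evaporation: salt unchanged = 3,813,120; volume = 57,800 − 7,200 = 50,600 m³
S = 3,813,120 / 50,600 = 75.3581 ‰

75.36 ‰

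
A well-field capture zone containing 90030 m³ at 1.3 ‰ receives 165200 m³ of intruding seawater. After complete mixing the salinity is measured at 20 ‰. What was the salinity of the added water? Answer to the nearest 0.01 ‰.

Salt balance: 90,030×1.3 + 165,200×S = 255,230×20
117,039 + 165,200·S = 5,104,600
S = (5,104,600 − 117,039) / 165,200 = 30.191 ‰

30.19 ‰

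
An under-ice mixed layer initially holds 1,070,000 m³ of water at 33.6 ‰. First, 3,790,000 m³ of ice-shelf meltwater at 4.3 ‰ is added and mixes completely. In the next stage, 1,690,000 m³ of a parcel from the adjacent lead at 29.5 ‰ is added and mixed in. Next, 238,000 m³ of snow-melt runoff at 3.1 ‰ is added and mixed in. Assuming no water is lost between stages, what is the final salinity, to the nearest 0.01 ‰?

15.15 ‰

Mass of salt is conserved:
Initial salt = 1,070,000×33.6 = 35,952,000
After stage 1: salt = 35,952,000 + 3,790,000×4.3 = 52,249,000; volume = 4,860,000 m³; S = 10.751 ‰
After stage 2: salt = 52,249,000 + 1,690,000×29.5 = 102,104,000; volume = 6,550,000 m³; S = 15.588 ‰
After stage 3: salt = 102,104,000 + 238,000×3.1 = 102,841,800; volume = 6,788,000 m³
S = 102,841,800 / 6,788,000 = 15.1505 ‰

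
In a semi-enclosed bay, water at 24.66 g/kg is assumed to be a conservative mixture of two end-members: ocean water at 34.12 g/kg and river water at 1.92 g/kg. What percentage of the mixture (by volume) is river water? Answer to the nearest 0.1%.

29.4%

Let f be the freshwater fraction. Salt balance per unit volume:
f×1.92 + (1−f)×34.12 = 24.66
f = (34.12 − 24.66) / (34.12 − 1.92) = 9.46/32.2 = 0.2938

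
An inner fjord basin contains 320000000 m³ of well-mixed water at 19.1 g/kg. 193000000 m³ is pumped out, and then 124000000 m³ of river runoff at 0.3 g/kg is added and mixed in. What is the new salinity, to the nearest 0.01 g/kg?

9.81 g/kg

Remaining after removal: 127,000,000 m³ at 19.1 g/kg (salt = 2,425,700,000)
After addition: salt = 2,425,700,000 + 124,000,000×0.3 = 2,462,900,000; volume = 251,000,000 m³
S = 2,462,900,000 / 251,000,000 = 9.8124 g/kg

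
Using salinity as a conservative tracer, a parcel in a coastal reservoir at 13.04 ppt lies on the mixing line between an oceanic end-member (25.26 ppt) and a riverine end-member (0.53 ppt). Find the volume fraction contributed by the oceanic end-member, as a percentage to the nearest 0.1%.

Let g be the oceanic fraction. Salt balance per unit volume:
g×25.26 + (1−g)×0.53 = 13.04
g = (13.04 − 0.53) / (25.26 − 0.53) = 12.51/24.73 = 0.5059

50.6%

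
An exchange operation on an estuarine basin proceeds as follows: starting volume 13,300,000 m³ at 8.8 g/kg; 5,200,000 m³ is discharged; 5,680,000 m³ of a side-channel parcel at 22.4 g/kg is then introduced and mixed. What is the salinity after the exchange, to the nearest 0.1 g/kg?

14.4 g/kg

Remaining after removal: 8,100,000 m³ at 8.8 g/kg (salt = 71,280,000)
After addition: salt = 71,280,000 + 5,680,000×22.4 = 198,512,000; volume = 13,780,000 m³
S = 198,512,000 / 13,780,000 = 14.4058 g/kg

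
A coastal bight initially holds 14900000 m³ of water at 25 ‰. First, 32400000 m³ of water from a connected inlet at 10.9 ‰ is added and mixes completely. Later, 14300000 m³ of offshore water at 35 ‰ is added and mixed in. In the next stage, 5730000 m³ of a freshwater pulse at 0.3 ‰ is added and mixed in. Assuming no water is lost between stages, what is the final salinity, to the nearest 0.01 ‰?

18.24 ‰

Salt balance:
Initial salt = 14,900,000×25 = 372,500,000
After stage 1: salt = 372,500,000 + 32,400,000×10.9 = 725,660,000; volume = 47,300,000 m³; S = 15.342 ‰
After stage 2: salt = 725,660,000 + 14,300,000×35 = 1,226,160,000; volume = 61,600,000 m³; S = 19.905 ‰
After stage 3: salt = 1,226,160,000 + 5,730,000×0.3 = 1,227,879,000; volume = 67,330,000 m³
S = 1,227,879,000 / 67,330,000 = 18.2367 ‰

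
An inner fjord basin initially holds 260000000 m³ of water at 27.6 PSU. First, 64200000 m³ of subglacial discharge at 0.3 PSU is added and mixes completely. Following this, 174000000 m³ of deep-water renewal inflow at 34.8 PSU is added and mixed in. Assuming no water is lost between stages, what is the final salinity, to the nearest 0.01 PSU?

26.60 PSU

Total salt / total volume:
Initial salt = 260,000,000×27.6 = 7,176,000,000
After stage 1: salt = 7,176,000,000 + 64,200,000×0.3 = 7,195,260,000; volume = 324,200,000 m³; S = 22.194 PSU
After stage 2: salt = 7,195,260,000 + 174,000,000×34.8 = 13,250,460,000; volume = 498,200,000 m³
S = 13,250,460,000 / 498,200,000 = 26.5967 PSU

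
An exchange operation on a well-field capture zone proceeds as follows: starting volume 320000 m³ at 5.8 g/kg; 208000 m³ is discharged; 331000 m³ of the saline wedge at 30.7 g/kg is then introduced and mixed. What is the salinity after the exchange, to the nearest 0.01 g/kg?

Remaining after removal: 112,000 m³ at 5.8 g/kg (salt = 649,600)
After addition: salt = 649,600 + 331,000×30.7 = 10,811,300; volume = 443,000 m³
S = 10,811,300 / 443,000 = 24.4047 g/kg

24.40 g/kg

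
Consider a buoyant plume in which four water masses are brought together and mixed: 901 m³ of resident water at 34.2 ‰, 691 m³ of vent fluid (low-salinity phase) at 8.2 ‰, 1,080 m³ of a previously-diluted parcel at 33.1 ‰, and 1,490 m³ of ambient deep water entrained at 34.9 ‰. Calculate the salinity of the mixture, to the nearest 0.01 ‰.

29.85 ‰

Total salt / total volume:
salt = 901×34.2 + 691×8.2 + 1,080×33.1 + 1,490×34.9 = 30,814.2 + 5,666.2 + 35,748 + 52,001 = 124,229.4
volume = 901 + 691 + 1,080 + 1,490 = 4,162 m³
S = 124,229.4 / 4,162 = 29.8485 ‰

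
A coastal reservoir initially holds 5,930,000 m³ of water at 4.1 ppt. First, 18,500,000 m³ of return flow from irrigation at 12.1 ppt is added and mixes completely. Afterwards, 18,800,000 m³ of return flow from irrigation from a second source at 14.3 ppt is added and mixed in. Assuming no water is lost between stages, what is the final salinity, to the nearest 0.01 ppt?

11.96 ppt

Total salt / total volume:
Initial salt = 5,930,000×4.1 = 24,313,000
After stage 1: salt = 24,313,000 + 18,500,000×12.1 = 248,163,000; volume = 24,430,000 m³; S = 10.158 ppt
After stage 2: salt = 248,163,000 + 18,800,000×14.3 = 517,003,000; volume = 43,230,000 m³
S = 517,003,000 / 43,230,000 = 11.9594 ppt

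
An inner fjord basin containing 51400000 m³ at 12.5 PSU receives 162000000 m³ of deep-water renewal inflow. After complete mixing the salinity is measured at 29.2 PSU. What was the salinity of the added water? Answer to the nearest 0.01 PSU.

Salt balance: 51,400,000×12.5 + 162,000,000×S = 213,400,000×29.2
642,500,000 + 162,000,000·S = 6,231,280,000
S = (6,231,280,000 − 642,500,000) / 162,000,000 = 34.4986 PSU

34.50 PSU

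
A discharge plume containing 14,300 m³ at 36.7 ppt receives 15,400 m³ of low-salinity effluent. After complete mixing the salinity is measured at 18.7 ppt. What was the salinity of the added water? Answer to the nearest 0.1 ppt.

Salt balance: 14,300×36.7 + 15,400×S = 29,700×18.7
524,810 + 15,400·S = 555,390
S = (555,390 − 524,810) / 15,400 = 1.9857 ppt

2.0 ppt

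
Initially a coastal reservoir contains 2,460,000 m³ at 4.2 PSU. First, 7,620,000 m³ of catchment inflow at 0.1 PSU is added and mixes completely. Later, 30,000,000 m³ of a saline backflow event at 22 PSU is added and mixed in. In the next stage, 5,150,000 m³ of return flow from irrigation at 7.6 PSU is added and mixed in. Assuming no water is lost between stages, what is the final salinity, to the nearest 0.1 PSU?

15.7 PSU

Total salt / total volume:
Initial salt = 2,460,000×4.2 = 10,332,000
After stage 1: salt = 10,332,000 + 7,620,000×0.1 = 11,094,000; volume = 10,080,000 m³; S = 1.101 PSU
After stage 2: salt = 11,094,000 + 30,000,000×22 = 671,094,000; volume = 40,080,000 m³; S = 16.744 PSU
After stage 3: salt = 671,094,000 + 5,150,000×7.6 = 710,234,000; volume = 45,230,000 m³
S = 710,234,000 / 45,230,000 = 15.7027 PSU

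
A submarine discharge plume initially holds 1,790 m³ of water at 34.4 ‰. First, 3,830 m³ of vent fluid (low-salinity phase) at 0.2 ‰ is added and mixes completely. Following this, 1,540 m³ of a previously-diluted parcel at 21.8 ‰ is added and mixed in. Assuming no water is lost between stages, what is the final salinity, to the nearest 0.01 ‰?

13.40 ‰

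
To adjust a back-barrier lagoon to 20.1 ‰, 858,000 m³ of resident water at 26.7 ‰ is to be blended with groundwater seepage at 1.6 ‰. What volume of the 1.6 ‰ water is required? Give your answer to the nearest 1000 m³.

306000 m³

Salt balance: 858,000×26.7 + V×1.6 = (858,000+V)×20.1
22,908,600 + 1.6V = 17,245,800 + 20.1V
5,662,800 = 18.5V
V = 306,097.3 m³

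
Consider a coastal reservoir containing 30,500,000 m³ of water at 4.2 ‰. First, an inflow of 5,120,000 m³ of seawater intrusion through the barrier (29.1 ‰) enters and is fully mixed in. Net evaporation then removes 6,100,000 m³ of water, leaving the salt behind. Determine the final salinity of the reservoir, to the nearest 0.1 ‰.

9.4 ‰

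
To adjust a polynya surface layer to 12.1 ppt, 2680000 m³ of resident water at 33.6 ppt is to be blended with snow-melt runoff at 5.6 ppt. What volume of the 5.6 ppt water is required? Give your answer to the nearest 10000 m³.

8860000 m³

Salt balance: 2,680,000×33.6 + V×5.6 = (2,680,000+V)×12.1
90,048,000 + 5.6V = 32,428,000 + 12.1V
57,620,000 = 6.5V
V = 8,864,615.38 m³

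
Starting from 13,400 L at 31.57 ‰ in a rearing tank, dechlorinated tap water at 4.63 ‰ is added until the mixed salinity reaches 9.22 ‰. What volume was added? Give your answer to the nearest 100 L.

Salt balance: 13,400×31.57 + V×4.63 = (13,400+V)×9.22
423,038 + 4.63V = 123,548 + 9.22V
299,490 = 4.59V
V = 65,248.37 L

65200 L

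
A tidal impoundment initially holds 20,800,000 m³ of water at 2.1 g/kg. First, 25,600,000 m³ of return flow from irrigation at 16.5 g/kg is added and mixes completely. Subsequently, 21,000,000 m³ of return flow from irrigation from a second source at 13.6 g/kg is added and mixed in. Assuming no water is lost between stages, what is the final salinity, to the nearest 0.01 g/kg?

11.15 g/kg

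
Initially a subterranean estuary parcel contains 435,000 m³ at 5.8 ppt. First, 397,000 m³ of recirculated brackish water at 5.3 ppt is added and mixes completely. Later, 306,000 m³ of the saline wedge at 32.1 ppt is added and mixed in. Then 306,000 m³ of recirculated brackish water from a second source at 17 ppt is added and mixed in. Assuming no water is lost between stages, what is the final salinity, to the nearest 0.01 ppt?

13.61 ppt

By conservation of dissolved salt,
Initial salt = 435,000×5.8 = 2,523,000
After stage 1: salt = 2,523,000 + 397,000×5.3 = 4,627,100; volume = 832,000 m³; S = 5.561 ppt
After stage 2: salt = 4,627,100 + 306,000×32.1 = 14,449,700; volume = 1,138,000 m³; S = 12.697 ppt
After stage 3: salt = 14,449,700 + 306,000×17 = 19,651,700; volume = 1,444,000 m³
S = 19,651,700 / 1,444,000 = 13.6092 ppt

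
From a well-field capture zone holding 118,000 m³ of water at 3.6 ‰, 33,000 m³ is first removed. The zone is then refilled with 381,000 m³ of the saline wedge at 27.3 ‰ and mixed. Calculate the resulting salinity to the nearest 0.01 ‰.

22.98 ‰

Remaining after removal: 85,000 m³ at 3.6 ‰ (salt = 306,000)
After addition: salt = 306,000 + 381,000×27.3 = 10,707,300; volume = 466,000 m³
S = 10,707,300 / 466,000 = 22.977 ‰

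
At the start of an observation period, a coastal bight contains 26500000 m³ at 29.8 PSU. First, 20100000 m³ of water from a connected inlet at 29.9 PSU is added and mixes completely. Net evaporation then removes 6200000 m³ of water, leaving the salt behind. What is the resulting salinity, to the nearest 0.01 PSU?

34.42 PSU

After mixing: salt = 26,500,000×29.8 + 20,100,000×29.9 = 1,390,690,000; volume = 46,600,000 m³
After evaporation: salt unchanged = 1,390,690,000; volume = 46,600,000 − 6,200,000 = 40,400,000 m³
S = 1,390,690,000 / 40,400,000 = 34.423 PSU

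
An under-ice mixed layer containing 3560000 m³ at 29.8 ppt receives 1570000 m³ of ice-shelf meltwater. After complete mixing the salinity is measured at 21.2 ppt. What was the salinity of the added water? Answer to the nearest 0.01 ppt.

1.70 ppt

Salt balance: 3,560,000×29.8 + 1,570,000×S = 5,130,000×21.2
106,088,000 + 1,570,000·S = 108,756,000
S = (108,756,000 − 106,088,000) / 1,570,000 = 1.6994 ppt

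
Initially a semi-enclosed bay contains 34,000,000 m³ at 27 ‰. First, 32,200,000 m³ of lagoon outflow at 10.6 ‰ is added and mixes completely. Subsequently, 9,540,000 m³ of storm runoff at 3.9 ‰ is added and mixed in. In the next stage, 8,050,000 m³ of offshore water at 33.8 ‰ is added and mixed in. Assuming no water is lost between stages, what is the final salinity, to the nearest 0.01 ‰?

18.72 ‰

Total salt / total volume:
Initial salt = 34,000,000×27 = 918,000,000
After stage 1: salt = 918,000,000 + 32,200,000×10.6 = 1,259,320,000; volume = 66,200,000 m³; S = 19.023 ‰
After stage 2: salt = 1,259,320,000 + 9,540,000×3.9 = 1,296,526,000; volume = 75,740,000 m³; S = 17.118 ‰
After stage 3: salt = 1,296,526,000 + 8,050,000×33.8 = 1,568,616,000; volume = 83,790,000 m³
S = 1,568,616,000 / 83,790,000 = 18.7208 ‰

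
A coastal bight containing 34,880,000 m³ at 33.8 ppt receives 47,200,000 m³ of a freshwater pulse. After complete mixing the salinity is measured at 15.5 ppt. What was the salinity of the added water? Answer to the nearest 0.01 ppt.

Salt balance: 34,880,000×33.8 + 47,200,000×S = 82,080,000×15.5
1,178,944,000 + 47,200,000·S = 1,272,240,000
S = (1,272,240,000 − 1,178,944,000) / 47,200,000 = 1.9766 ppt

1.98 ppt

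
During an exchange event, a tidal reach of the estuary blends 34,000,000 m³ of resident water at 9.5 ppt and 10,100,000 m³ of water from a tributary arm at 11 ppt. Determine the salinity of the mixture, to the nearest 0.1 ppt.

Salt balance:
salt = 34,000,000×9.5 + 10,100,000×11 = 323,000,000 + 111,100,000 = 434,100,000
volume = 34,000,000 + 10,100,000 = 44,100,000 m³
S = 434,100,000 / 44,100,000 = 9.844 ppt

9.8 ppt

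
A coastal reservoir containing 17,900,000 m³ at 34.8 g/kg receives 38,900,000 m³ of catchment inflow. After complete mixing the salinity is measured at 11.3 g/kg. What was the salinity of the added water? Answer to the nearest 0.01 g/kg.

Salt balance: 17,900,000×34.8 + 38,900,000×S = 56,800,000×11.3
622,920,000 + 38,900,000·S = 641,840,000
S = (641,840,000 − 622,920,000) / 38,900,000 = 0.4864 g/kg

0.49 g/kg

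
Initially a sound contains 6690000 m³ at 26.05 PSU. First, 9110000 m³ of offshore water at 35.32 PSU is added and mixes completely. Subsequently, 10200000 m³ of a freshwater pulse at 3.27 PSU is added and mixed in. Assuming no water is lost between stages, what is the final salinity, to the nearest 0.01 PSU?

Mass of salt is conserved:
Initial salt = 6,690,000×26.05 = 174,274,500
After stage 1: salt = 174,274,500 + 9,110,000×35.32 = 496,039,700; volume = 15,800,000 m³; S = 31.395 PSU
After stage 2: salt = 496,039,700 + 10,200,000×3.27 = 529,393,700; volume = 26,000,000 m³
S = 529,393,700 / 26,000,000 = 20.3613 PSU

20.36 PSU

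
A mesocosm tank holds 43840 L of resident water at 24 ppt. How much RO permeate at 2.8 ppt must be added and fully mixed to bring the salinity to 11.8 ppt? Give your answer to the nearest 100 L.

59400 L

Salt balance: 43,840×24 + V×2.8 = (43,840+V)×11.8
1,052,160 + 2.8V = 517,312 + 11.8V
534,848 = 9V
V = 59,427.56 L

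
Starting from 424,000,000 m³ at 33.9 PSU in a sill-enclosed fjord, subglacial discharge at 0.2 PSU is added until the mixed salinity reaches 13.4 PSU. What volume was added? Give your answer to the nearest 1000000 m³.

Salt balance: 424,000,000×33.9 + V×0.2 = (424,000,000+V)×13.4
14,373,600,000 + 0.2V = 5,681,600,000 + 13.4V
8,692,000,000 = 13.2V
V = 658,484,848.48 m³

658000000 m³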